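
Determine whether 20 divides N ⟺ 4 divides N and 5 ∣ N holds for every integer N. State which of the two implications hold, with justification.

Converse. Suppose 4 ∣ N and 5 ∣ N. Any common multiple of 4 and 5 is a multiple of their lcm; here gcd(4, 5) = 1, so lcm(4, 5) = 4·5 = 20, so 20 ∣ N.

Forward direction. If 20 ∣ N, write N = 20q. Since 20 = 5·4, N = 4·(5q), so 4 ∣ N; and since 20 = 4·5, N = 5·(4q), so 5 ∣ N.

Both implications hold.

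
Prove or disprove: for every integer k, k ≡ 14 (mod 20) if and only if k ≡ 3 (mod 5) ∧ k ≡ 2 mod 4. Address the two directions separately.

Neither implication holds.

[⇒] This fails: k = 14 gives 14 ≡ 14 (mod 20) but 14 ≡ 4 (mod 5), so the conjunction on the right does not hold.

[⇐] This fails: k = 18 satisfies both congruences on the right (18 ≡ 3 mod 5 and 18 ≡ 2 mod 4) yet 18 ≡ 18 (mod 20), not 14.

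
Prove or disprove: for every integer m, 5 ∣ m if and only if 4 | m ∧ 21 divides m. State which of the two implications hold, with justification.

Both directions fail.

[⇒] This fails: take m = 5. Certainly 5 ∣ 5, but 4 ∤ 5.

[⇐] This fails: take m = 84. Both 4 ∣ 84 and 21 ∣ 84, yet 84 is not a multiple of 5 (since 84 = 16·5 + 4), so 5 ∤ 84.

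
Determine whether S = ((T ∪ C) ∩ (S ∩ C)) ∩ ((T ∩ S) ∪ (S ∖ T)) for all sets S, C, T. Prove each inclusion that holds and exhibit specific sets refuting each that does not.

The sets are not equal: only the reverse inclusion holds.

(⟹) This inclusion fails. Take S = {1}, C = ∅, T = ∅; then 1 ∈ S but 1 ∉ ((T ∪ C) ∩ (S ∩ C)) ∩ ((T ∩ S) ∪ (S ∖ T)).

(⟸) Let x ∈ ((T ∪ C) ∩ (S ∩ C)) ∩ ((T ∩ S) ∪ (S ∖ T)). Then either x ∈ S ∩ C and x ∉ T; or x ∈ S ∩ C ∩ T. In each case x ∈ S, so ((T ∪ C) ∩ (S ∩ C)) ∩ ((T ∩ S) ∪ (S ∖ T)) ⊆ S.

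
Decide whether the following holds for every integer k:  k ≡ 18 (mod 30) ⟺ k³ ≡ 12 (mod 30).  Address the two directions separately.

Both implications hold.

Forward direction. Suppose k ≡ 18 (mod 30). Write k = 30j + 18. Then (30j + 18)³ = 27000j³ + 48600j² + 29160j + 5832 = 30(900j³ + 1620j² + 972j + 194) + 12, so k³ ≡ 12 (mod 30).

Converse. Suppose k³ ≡ 12 (mod 30). The only residue r in {0, …, 29} with r³ ≡ 12 (mod 30) is r = 18, so k ≡ 18 (mod 30).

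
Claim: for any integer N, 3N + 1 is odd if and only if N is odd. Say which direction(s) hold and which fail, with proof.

Neither implication holds.

[⇒] This fails: N = 0 gives 3N + 1 = 1, which is odd, but 0 is even, not odd.

[⇐] This also fails: N = 7 is odd, but 3N + 1 = 22 is even, not odd.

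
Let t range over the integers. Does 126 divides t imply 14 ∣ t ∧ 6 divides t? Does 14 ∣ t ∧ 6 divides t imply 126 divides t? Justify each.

(⇒) holds; (⇐) fails.

[⇒] If 126 ∣ t, write t = 126q. Since 126 = 9·14, t = 14·(9q), so 14 ∣ t; and since 126 = 21·6, t = 6·(21q), so 6 ∣ t.

[⇐] This fails: take t = 42. Both 14 ∣ 42 and 6 ∣ 42, yet 42 is not a multiple of 126 (since 42 = 0·126 + 42), so 126 ∤ 42.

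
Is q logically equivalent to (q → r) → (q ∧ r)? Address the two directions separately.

Both directions hold; the statement is true.

(⇒) Assume the antecedent. If r is true, the antecedent forces (r = T, q = T), and (q → r) → (q ∧ r) holds there. If r is false, the antecedent forces (r = F, q = T), and (q → r) → (q ∧ r) holds there. Either way (q → r) → (q ∧ r) holds.

(⇐) Assume the antecedent. If r is true, the antecedent forces (r = T, q = T), and q holds there. If r is false, the antecedent forces (r = F, q = T), and q holds there. Either way q holds.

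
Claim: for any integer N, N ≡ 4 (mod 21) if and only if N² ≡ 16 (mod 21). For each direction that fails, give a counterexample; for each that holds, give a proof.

Only the forward direction holds.

(⇒) Suppose N ≡ 4 (mod 21). Write N = 21j + 4. Then (21j + 4)² = 441j² + 168j + 16 = 21(21j² + 8j) + 16, so N² ≡ 16 (mod 21).

(⇐) This fails: take N = 10. Then 10² = 100 ≡ 16 (mod 21), yet 10 ≡ 10 (mod 21), not 4.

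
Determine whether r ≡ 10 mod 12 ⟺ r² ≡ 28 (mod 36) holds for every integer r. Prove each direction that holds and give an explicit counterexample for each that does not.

Both directions fail.

[⇒] This fails: take r = 22. Then 22 ≡ 10 (mod 12), but 22² = 484 ≡ 16 (mod 36), not 28.

[⇐] This fails: take r = 8. Then 8² = 64 ≡ 28 (mod 36), yet 8 ≡ 8 (mod 12), not 10.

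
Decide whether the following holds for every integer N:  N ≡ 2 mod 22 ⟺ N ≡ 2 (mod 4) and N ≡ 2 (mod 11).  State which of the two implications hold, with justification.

[⇐] If N ≡ 2 (mod 4) and N ≡ 2 (mod 11), then by the Chinese remainder theorem N ≡ 2 (mod 44). Since 2 ≡ 2 (mod 22) and 22 ∣ 44, we get N ≡ 2 (mod 22).

[⇒] This fails: N = 24 gives 24 ≡ 2 (mod 22) but 24 ≡ 0 (mod 4), so the conjunction on the right does not hold.

The forward direction fails; the converse holds.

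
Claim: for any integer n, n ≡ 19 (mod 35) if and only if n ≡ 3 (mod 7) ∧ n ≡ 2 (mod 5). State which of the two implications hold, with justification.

(⇒) fails and (⇐) fails.

[⇒] This fails: n = 19 gives 19 ≡ 19 (mod 35) but 19 ≡ 5 (mod 7), so the conjunction on the right does not hold.

[⇐] This fails: n = 17 satisfies both congruences on the right (17 ≡ 3 mod 7 and 17 ≡ 2 mod 5) yet 17 ≡ 17 (mod 35), not 19.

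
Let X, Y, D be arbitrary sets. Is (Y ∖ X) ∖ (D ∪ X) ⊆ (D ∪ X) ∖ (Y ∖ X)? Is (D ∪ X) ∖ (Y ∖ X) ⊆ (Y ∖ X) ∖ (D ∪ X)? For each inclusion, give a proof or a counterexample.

(⟹) This inclusion fails. Take X = ∅, Y = {1}, D = ∅; then 1 ∈ (Y ∖ X) ∖ (D ∪ X) but 1 ∉ (D ∪ X) ∖ (Y ∖ X).

(⟸) This inclusion fails. Take X = {1}, Y = ∅, D = ∅; then 1 ∈ (D ∪ X) ∖ (Y ∖ X) but 1 ∉ (Y ∖ X) ∖ (D ∪ X).

Neither inclusion holds.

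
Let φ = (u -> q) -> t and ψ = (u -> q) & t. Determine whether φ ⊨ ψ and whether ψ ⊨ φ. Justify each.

Converse. Assume the antecedent. If u is true, the antecedent forces (u = T, t = T, q = T), and (u -> q) -> t holds there. If u is false, the antecedent forces (u = F, t = T, q = F) or (u = F, t = T, q = T), and (u -> q) -> t holds there. Either way (u -> q) -> t holds.

Forward direction. This fails. Under u = T, t = F, q = F, the left side is true but the right side is false.

Only the converse holds.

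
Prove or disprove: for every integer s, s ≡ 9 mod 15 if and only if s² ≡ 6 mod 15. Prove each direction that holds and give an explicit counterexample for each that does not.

[⇒] Suppose s ≡ 9 mod 15. Write s = 15j + 9. Then (15j + 9)² = 225j² + 270j + 81 = 15(15j² + 18j + 5) + 6, so s² ≡ 6 (mod 15).

[⇐] This fails: take s = 6. Then 6² = 36 ≡ 6 (mod 15), yet 6 ≡ 6 (mod 15), not 9.

Not equivalent: only (⇒) holds.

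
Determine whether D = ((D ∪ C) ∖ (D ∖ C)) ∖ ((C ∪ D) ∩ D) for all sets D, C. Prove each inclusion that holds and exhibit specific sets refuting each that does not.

(⊆) This inclusion fails. Take D = {1}, C = ∅; then 1 ∈ D but 1 ∉ ((D ∪ C) ∖ (D ∖ C)) ∖ ((C ∪ D) ∩ D).

(⊇) This inclusion fails. Take D = ∅, C = {1}; then 1 ∈ ((D ∪ C) ∖ (D ∖ C)) ∖ ((C ∪ D) ∩ D) but 1 ∉ D.

Neither inclusion holds.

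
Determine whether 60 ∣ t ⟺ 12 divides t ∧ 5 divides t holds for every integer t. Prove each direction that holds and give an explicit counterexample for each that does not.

Both directions hold.

(→) If 60 ∣ t, write t = 60q. Since 60 = 5·12, t = 12·(5q), so 12 ∣ t; and since 60 = 12·5, t = 5·(12q), so 5 ∣ t.

(←) Suppose 12 ∣ t and 5 ∣ t. Any common multiple of 12 and 5 is a multiple of their lcm; here gcd(12, 5) = 1, so lcm(12, 5) = 12·5 = 60, so 60 ∣ t.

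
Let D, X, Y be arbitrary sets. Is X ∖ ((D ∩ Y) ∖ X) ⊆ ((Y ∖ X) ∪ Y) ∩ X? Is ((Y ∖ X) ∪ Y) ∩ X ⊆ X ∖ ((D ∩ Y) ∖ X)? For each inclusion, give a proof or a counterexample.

The sets are not equal: only the reverse inclusion holds.

(⟹) This inclusion fails. Take D = ∅, X = {1}, Y = ∅; then 1 ∈ X ∖ ((D ∩ Y) ∖ X) but 1 ∉ ((Y ∖ X) ∪ Y) ∩ X.

(⟸) Let x ∈ ((Y ∖ X) ∪ Y) ∩ X. Then either x ∈ X ∩ Y and x ∉ D; or x ∈ D ∩ X ∩ Y. In each case x ∈ X ∖ ((D ∩ Y) ∖ X), so ((Y ∖ X) ∪ Y) ∩ X ⊆ X ∖ ((D ∩ Y) ∖ X).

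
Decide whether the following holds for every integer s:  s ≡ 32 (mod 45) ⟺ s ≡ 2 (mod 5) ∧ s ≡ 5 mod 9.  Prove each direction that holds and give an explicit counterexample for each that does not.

The biconditional holds.

(→) Suppose s ≡ 32 (mod 45); write s = 45j + 32. Since 5 ∣ 45, reducing mod 5 gives s ≡ 32 ≡ 2 (mod 5); since 9 ∣ 45, reducing mod 9 gives s ≡ 32 ≡ 5 (mod 9).

(←) Conversely, if s ≡ 2 (mod 5) and s ≡ 5 (mod 9), then by the Chinese remainder theorem s ≡ 32 (mod 45). This is exactly s ≡ 32 (mod 45).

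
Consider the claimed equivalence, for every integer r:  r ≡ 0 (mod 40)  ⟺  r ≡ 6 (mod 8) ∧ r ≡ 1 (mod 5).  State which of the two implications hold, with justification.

(⇒) fails and (⇐) fails.

(⇒) This fails: r = 0 gives 0 ≡ 0 (mod 40) but 0 ≡ 0 (mod 8), so the conjunction on the right does not hold.

(⇐) This fails: r = 6 satisfies both congruences on the right (6 ≡ 6 mod 8 and 6 ≡ 1 mod 5) yet 6 ≡ 6 (mod 40), not 0.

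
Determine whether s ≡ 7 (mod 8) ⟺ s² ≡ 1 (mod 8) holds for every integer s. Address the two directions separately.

Only the forward direction holds.

(→) Suppose s ≡ 7 (mod 8). Write s = 8j + 7. Then (8j + 7)² = 64j² + 112j + 49 = 8(8j² + 14j + 6) + 1, so s² ≡ 1 (mod 8).

(←) This fails: take s = 1. Then 1² = 1 ≡ 1 (mod 8), yet 1 ≡ 1 (mod 8), not 7.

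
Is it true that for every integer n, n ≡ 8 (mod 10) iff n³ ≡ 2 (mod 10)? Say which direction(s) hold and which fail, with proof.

[⇐] Suppose n³ ≡ 2 (mod 10). The only residue r in {0, …, 9} with r³ ≡ 2 (mod 10) is r = 8, so n ≡ 8 (mod 10).

[⇒] Suppose n ≡ 8 (mod 10). Write n = 10j + 8. Then (10j + 8)³ = 1000j³ + 2400j² + 1920j + 512 = 10(100j³ + 240j² + 192j + 51) + 2, so n³ ≡ 2 (mod 10).

Equivalent; both directions hold.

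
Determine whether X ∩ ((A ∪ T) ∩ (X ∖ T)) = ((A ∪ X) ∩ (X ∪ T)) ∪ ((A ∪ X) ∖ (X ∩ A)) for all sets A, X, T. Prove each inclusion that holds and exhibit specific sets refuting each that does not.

Forward inclusion. Let x ∈ X ∩ ((A ∪ T) ∩ (X ∖ T)). Then x ∈ A ∩ X and x ∉ T, from which x ∈ ((A ∪ X) ∩ (X ∪ T)) ∪ ((A ∪ X) ∖ (X ∩ A)).

Reverse inclusion. This inclusion fails. Take A = {1}, X = ∅, T = ∅; then 1 ∈ ((A ∪ X) ∩ (X ∪ T)) ∪ ((A ∪ X) ∖ (X ∩ A)) but 1 ∉ X ∩ ((A ∪ T) ∩ (X ∖ T)).

(⊆) holds; (⊇) fails.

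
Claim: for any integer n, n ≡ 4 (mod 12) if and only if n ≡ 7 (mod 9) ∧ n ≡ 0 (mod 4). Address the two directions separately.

Only the converse holds.

Forward direction. This fails: n = 4 gives 4 ≡ 4 (mod 12) but 4 ≡ 4 (mod 9), so the conjunction on the right does not hold.

Converse. If n ≡ 7 (mod 9) and n ≡ 0 (mod 4), then by the Chinese remainder theorem n ≡ 16 (mod 36). Since 16 ≡ 4 (mod 12) and 12 ∣ 36, we get n ≡ 4 (mod 12).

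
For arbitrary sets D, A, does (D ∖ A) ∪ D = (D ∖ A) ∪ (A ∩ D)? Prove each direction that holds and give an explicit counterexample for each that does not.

(⟹) Let x ∈ (D ∖ A) ∪ D. Then either x ∈ D and x ∉ A; or x ∈ D ∩ A. In each case x ∈ (D ∖ A) ∪ (A ∩ D), so (D ∖ A) ∪ D ⊆ (D ∖ A) ∪ (A ∩ D).

(⟸) Let x ∈ (D ∖ A) ∪ (A ∩ D). Then either x ∈ D and x ∉ A; or x ∈ D ∩ A. In each case x ∈ (D ∖ A) ∪ D, so (D ∖ A) ∪ (A ∩ D) ⊆ (D ∖ A) ∪ D.

The two sets are equal.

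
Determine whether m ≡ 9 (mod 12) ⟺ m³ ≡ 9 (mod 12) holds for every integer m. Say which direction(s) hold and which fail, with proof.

Both directions hold; the statement is true.

(⇒) Suppose m ≡ 9 (mod 12). Write m = 12j + 9. Then (12j + 9)³ = 1728j³ + 3888j² + 2916j + 729 = 12(144j³ + 324j² + 243j + 60) + 9, so m³ ≡ 9 (mod 12).

(⇐) For the converse, argue contrapositively. If m ≢ 9 (mod 12), then m is congruent to one of 0, 1, 2, 3, 4, 5, 6, 7, 8, 10, 11 modulo 12, and these give m³ ≡ 0, 1, 8, 3, 4, 5, 0, 7, 8, 4, 11 respectively — never 9.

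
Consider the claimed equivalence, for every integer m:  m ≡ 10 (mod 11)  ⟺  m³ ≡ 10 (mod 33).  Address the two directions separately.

(⇒) fails; (⇐) holds.

(⟸) The residues r modulo 33 with r³ ≡ 10 (mod 33) are exactly {10}, and each is ≡ 10 (mod 11).

(⟹) This fails: take m = 21. Then 21 ≡ 10 (mod 11), but 21³ = 9261 ≡ 21 (mod 33), not 10.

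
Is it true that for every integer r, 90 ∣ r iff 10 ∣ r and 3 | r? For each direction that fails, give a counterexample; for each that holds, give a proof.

Not equivalent: only (⇒) holds.

Forward direction. If 90 ∣ r, write r = 90q. Since 90 = 9·10, r = 10·(9q), so 10 ∣ r; and since 90 = 30·3, r = 3·(30q), so 3 ∣ r.

Converse. This fails: take r = 30. Both 10 ∣ 30 and 3 ∣ 30, yet 30 is not a multiple of 90 (since 30 = 0·90 + 30), so 90 ∤ 30.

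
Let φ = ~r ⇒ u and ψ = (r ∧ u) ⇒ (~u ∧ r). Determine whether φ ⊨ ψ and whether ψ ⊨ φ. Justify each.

[⇒] This fails. Under r = T, u = T, the left side is true but the right side is false.

[⇐] This fails. Under r = F, u = F, the left side is false but the right side is true.

Neither implication holds.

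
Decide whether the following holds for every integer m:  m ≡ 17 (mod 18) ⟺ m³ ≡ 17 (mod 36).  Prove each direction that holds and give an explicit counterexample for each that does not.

Both directions fail.

Forward direction. This fails: take m = 35. Then 35 ≡ 17 (mod 18), but 35³ = 42875 ≡ 35 (mod 36), not 17.

Converse. This fails: take m = 5. Then 5³ = 125 ≡ 17 (mod 36), yet 5 ≡ 5 (mod 18), not 17.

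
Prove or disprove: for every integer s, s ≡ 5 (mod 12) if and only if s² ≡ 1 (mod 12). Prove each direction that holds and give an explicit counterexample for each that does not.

Forward direction. Suppose s ≡ 5 (mod 12). Write s = 12j + 5. Then (12j + 5)² = 144j² + 120j + 25 = 12(12j² + 10j + 2) + 1, so s² ≡ 1 (mod 12).

Converse. This fails: take s = 1. Then 1² = 1 ≡ 1 (mod 12), yet 1 ≡ 1 (mod 12), not 5.

(⇒) holds; (⇐) fails.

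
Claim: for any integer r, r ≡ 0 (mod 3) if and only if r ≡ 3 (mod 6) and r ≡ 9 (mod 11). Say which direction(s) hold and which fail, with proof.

Only the converse holds.

[⇒] This fails: r = 0 gives 0 ≡ 0 (mod 3) but 0 ≡ 0 (mod 6), so the conjunction on the right does not hold.

[⇐] Conversely, if r ≡ 3 (mod 6) and r ≡ 9 (mod 11), then by the Chinese remainder theorem r ≡ 9 (mod 66). Since 9 ≡ 0 (mod 3) and 3 ∣ 66, we get r ≡ 0 (mod 3).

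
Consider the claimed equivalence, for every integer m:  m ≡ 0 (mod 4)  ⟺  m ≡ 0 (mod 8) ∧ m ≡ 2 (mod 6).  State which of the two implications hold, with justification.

(⟸) If m ≡ 0 (mod 8) and m ≡ 2 (mod 6), then by the Chinese remainder theorem m ≡ 8 (mod 24). Since 8 ≡ 0 (mod 4) and 4 ∣ 24, we get m ≡ 0 (mod 4).

(⟹) This fails: m = 0 gives 0 ≡ 0 (mod 4) but 0 ≡ 0 (mod 6), so the conjunction on the right does not hold.

Only the converse holds.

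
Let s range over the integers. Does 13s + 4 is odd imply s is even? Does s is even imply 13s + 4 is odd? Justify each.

(⟹) This fails: s = 5 gives 13s + 4 = 69, which is odd, but 5 is odd, not even.

(⟸) This also fails: s = 4 is even, but 13s + 4 = 56 is even, not odd.

Both directions fail.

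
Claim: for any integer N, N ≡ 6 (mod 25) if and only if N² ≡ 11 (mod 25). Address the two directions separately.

(⇒) holds; (⇐) fails.

(→) Suppose N ≡ 6 (mod 25). Write N = 25j + 6. Then (25j + 6)² = 625j² + 300j + 36 = 25(25j² + 12j + 1) + 11, so N² ≡ 11 (mod 25).

(←) This fails: take N = 19. Then 19² = 361 ≡ 11 (mod 25), yet 19 ≡ 19 (mod 25), not 6.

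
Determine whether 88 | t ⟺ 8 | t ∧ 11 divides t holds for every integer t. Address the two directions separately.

Forward direction. If 88 ∣ t, write t = 88q. Since 88 = 11·8, t = 8·(11q), so 8 ∣ t; and since 88 = 8·11, t = 11·(8q), so 11 ∣ t.

Converse. Suppose 8 ∣ t and 11 ∣ t. Any common multiple of 8 and 11 is a multiple of their lcm; here gcd(8, 11) = 1, so lcm(8, 11) = 8·11 = 88, so 88 ∣ t.

Both implications hold.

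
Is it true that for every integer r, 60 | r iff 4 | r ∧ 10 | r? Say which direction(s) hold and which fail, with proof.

Only the forward implication holds.

Forward direction. If 60 ∣ r, write r = 60q. Since 60 = 15·4, r = 4·(15q), so 4 ∣ r; and since 60 = 6·10, r = 10·(6q), so 10 ∣ r.

Converse. This fails: take r = 20. Both 4 ∣ 20 and 10 ∣ 20, yet 20 is not a multiple of 60 (since 20 = 0·60 + 20), so 60 ∤ 20.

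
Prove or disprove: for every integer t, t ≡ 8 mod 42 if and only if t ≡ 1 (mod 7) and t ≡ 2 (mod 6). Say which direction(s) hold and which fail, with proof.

(⇒) Suppose t ≡ 8 (mod 42); write t = 42j + 8. Since 7 ∣ 42, reducing mod 7 gives t ≡ 8 ≡ 1 (mod 7); since 6 ∣ 42, reducing mod 6 gives t ≡ 8 ≡ 2 (mod 6).

(⇐) Conversely, if t ≡ 1 (mod 7) and t ≡ 2 (mod 6), then by the Chinese remainder theorem t ≡ 8 (mod 42). This is exactly t ≡ 8 (mod 42).

Equivalent; both directions hold.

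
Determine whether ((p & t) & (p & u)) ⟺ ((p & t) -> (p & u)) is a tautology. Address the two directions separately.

The forward direction holds; the converse fails.

[⇒] Assume the antecedent. If u is true, (p & t) -> (p & u) reduces to true regardless of the other variables. If u is false, the antecedent cannot hold. Either way (p & t) -> (p & u) holds.

[⇐] This fails. Under u = F, p = F, t = F, the left side is false but the right side is true.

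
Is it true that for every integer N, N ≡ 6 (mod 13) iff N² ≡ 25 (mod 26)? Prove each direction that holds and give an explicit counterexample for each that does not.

Neither direction holds.

Forward direction. This fails: take N = 6. Then 6 ≡ 6 (mod 13), but 6² = 36 ≡ 10 (mod 26), not 25.

Converse. This fails: take N = 5. Then 5² = 25 ≡ 25 (mod 26), yet 5 ≡ 5 (mod 13), not 6.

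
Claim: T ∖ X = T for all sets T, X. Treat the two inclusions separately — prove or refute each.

The sets are not equal: only the forward inclusion holds.

Forward inclusion. Let x ∈ T ∖ X. Then x ∈ T and x ∉ X, from which x ∈ T.

Reverse inclusion. This inclusion fails. Take T = {1}, X = {1}; then 1 ∈ T but 1 ∉ T ∖ X.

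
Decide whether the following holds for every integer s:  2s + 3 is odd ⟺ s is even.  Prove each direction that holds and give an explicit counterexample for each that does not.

The forward direction fails; the converse holds.

(⇒) This fails: take s = 3. Then 2s + 3 = 9, which is odd, yet s = 3 is odd, not even.

(⇐) Suppose s is even. Since 2 is even, 2s is even for every s, so 2s + 3 has the same parity as 3, which is odd. Hence 2s + 3 is odd.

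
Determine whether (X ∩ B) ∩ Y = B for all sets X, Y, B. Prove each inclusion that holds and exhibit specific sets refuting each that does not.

(⊆) holds; (⊇) fails.

(⊆) Let x ∈ (X ∩ B) ∩ Y. Then x ∈ X ∩ Y ∩ B, from which x ∈ B.

(⊇) This inclusion fails. Take X = ∅, Y = ∅, B = {1}; then 1 ∈ B but 1 ∉ (X ∩ B) ∩ Y.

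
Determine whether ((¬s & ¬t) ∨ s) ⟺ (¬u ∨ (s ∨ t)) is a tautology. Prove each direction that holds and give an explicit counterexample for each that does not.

Neither implication holds.

(⇒) This fails. Under t = F, u = T, s = F, the left side is true but the right side is false.

(⇐) This fails. Under t = T, u = F, s = F, the left side is false but the right side is true.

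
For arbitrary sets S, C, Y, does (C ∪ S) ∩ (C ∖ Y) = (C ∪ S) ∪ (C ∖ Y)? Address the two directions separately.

Forward inclusion. Let x ∈ (C ∪ S) ∩ (C ∖ Y). Then either x ∈ C and x ∉ S, Y; or x ∈ S ∩ C and x ∉ Y. In each case x ∈ (C ∪ S) ∪ (C ∖ Y), so (C ∪ S) ∩ (C ∖ Y) ⊆ (C ∪ S) ∪ (C ∖ Y).

Reverse inclusion. This inclusion fails. Take S = {1}, C = ∅, Y = ∅; then 1 ∈ (C ∪ S) ∪ (C ∖ Y) but 1 ∉ (C ∪ S) ∩ (C ∖ Y).

Only the forward inclusion holds.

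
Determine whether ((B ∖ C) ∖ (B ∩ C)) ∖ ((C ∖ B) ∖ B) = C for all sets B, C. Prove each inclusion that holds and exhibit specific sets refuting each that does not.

Neither inclusion holds.

(⟹) This inclusion fails. Take B = {1}, C = ∅; then 1 ∈ ((B ∖ C) ∖ (B ∩ C)) ∖ ((C ∖ B) ∖ B) but 1 ∉ C.

(⟸) This inclusion fails. Take B = ∅, C = {1}; then 1 ∈ C but 1 ∉ ((B ∖ C) ∖ (B ∩ C)) ∖ ((C ∖ B) ∖ B).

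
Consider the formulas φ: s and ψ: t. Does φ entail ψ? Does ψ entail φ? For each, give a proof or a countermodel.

(⇒) This fails. Under t = F, s = T, the left side is true but the right side is false.

(⇐) This fails. Under t = T, s = F, the left side is false but the right side is true.

Neither implication holds.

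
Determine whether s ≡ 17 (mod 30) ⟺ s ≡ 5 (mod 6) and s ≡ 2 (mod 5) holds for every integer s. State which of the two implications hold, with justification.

Forward direction. Suppose s ≡ 17 (mod 30); write s = 30j + 17. Since 6 ∣ 30, reducing mod 6 gives s ≡ 17 ≡ 5 (mod 6); since 5 ∣ 30, reducing mod 5 gives s ≡ 17 ≡ 2 (mod 5).

Converse. If s ≡ 5 (mod 6) and s ≡ 2 (mod 5), then by the Chinese remainder theorem s ≡ 17 (mod 30). This is exactly s ≡ 17 (mod 30).

Both implications hold.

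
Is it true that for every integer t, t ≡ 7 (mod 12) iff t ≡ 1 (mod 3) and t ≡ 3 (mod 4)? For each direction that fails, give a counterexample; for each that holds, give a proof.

Equivalent; both directions hold.

Forward direction. Suppose t ≡ 7 (mod 12); write t = 12j + 7. Since 3 ∣ 12, reducing mod 3 gives t ≡ 7 ≡ 1 (mod 3); since 4 ∣ 12, reducing mod 4 gives t ≡ 7 ≡ 3 (mod 4).

Converse. If t ≡ 1 (mod 3) and t ≡ 3 (mod 4), then by the Chinese remainder theorem t ≡ 7 (mod 12). This is exactly t ≡ 7 (mod 12).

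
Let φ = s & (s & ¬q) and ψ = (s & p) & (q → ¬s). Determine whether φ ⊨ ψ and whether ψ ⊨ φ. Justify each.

(⇒) fails; (⇐) holds.

[⇒] This fails. Under s = T, p = F, q = F, the left side is true but the right side is false.

[⇐] Assume the antecedent. If s is true, the antecedent forces (s = T, p = T, q = F), and s & (s & ¬q) holds there. If s is false, the antecedent cannot hold. Either way s & (s & ¬q) holds.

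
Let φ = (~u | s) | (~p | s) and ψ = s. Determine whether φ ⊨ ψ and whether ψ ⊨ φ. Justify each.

Converse. Assume the antecedent. If s is true, (~u | s) | (~p | s) reduces to true regardless of the other variables. If s is false, the antecedent cannot hold. Either way (~u | s) | (~p | s) holds.

Forward direction. This fails. Under s = F, u = F, p = F, the left side is true but the right side is false.

Only the reverse direction holds.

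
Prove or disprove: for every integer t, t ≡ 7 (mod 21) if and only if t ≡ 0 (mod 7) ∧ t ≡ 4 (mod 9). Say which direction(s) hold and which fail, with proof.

Converse. If t ≡ 0 (mod 7) and t ≡ 4 (mod 9), then by the Chinese remainder theorem t ≡ 49 (mod 63). Since 49 ≡ 7 (mod 21) and 21 ∣ 63, we get t ≡ 7 (mod 21).

Forward direction. This fails: t = 28 gives 28 ≡ 7 (mod 21) but 28 ≡ 1 (mod 9), so the conjunction on the right does not hold.

Not equivalent: only (⇐) holds.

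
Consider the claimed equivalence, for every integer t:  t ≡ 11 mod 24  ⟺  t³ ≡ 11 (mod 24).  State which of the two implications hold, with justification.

(⟹) Suppose t ≡ 11 mod 24. Write t = 24j + 11. Then (24j + 11)³ = 13824j³ + 19008j² + 8712j + 1331 = 24(576j³ + 792j² + 363j + 55) + 11, so t³ ≡ 11 (mod 24).

(⟸) Conversely, suppose t³ ≡ 11 (mod 24). The only residue r in {0, …, 23} with r³ ≡ 11 (mod 24) is r = 11, so t ≡ 11 (mod 24).

The biconditional holds.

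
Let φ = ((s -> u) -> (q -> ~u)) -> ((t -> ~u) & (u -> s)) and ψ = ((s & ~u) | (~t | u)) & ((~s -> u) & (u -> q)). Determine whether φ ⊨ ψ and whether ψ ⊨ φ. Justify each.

(→) This fails. Under u = F, s = F, t = F, q = F, the left side is true but the right side is false.

(←) Assume the antecedent. If q is true, the consequent reduces to true regardless of the other variables. If q is false, the antecedent forces (u = F, s = T, t = F, q = F) or (u = F, s = T, t = T, q = F), and the consequent holds there. Either way the consequent holds.

Not equivalent: only (⇐) holds.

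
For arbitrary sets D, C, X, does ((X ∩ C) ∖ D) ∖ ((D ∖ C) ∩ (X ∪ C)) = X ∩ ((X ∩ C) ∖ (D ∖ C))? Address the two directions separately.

(⟸) This inclusion fails. Take D = {1}, C = {1}, X = {1}; then 1 ∈ X ∩ ((X ∩ C) ∖ (D ∖ C)) but 1 ∉ ((X ∩ C) ∖ D) ∖ ((D ∖ C) ∩ (X ∪ C)).

(⟹) Let x ∈ ((X ∩ C) ∖ D) ∖ ((D ∖ C) ∩ (X ∪ C)). Then x ∈ C ∩ X and x ∉ D, from which x ∈ X ∩ ((X ∩ C) ∖ (D ∖ C)).

(⊆) holds; (⊇) fails.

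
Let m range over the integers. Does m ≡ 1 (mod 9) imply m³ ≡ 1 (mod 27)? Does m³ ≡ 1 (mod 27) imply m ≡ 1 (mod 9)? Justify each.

Both implications hold.

[⇒] Suppose m ≡ 1 (mod 9). Working modulo 27, m ∈ {1, 10, 19}; for each such r, r³ ≡ 1 (mod 27).

[⇐] Conversely, the residues r modulo 27 with r³ ≡ 1 (mod 27) are exactly {1, 10, 19}, and each is ≡ 1 (mod 9).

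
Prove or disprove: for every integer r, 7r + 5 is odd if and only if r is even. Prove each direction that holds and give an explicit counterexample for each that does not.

Both implications hold.

(⇒) Suppose 7r + 5 is odd. Since 7 is odd, 7r and r have the same parity, so 7r + 5 ≡ r + 5 (mod 2). As 5 is odd, 7r + 5 is odd exactly when r is even. Thus r is even.

(⇐) Conversely, suppose r is even; write r = 2j. Then 7r + 5 = 7·(2j) + 5 = 2·7j + 5, which is odd.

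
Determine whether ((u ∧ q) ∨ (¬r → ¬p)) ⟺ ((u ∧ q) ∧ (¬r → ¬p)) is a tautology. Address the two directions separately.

(⇒) fails; (⇐) holds.

(←) Assume the antecedent. If p is true, the antecedent forces (p = T, u = T, q = T, r = T), and (u ∧ q) ∨ (¬r → ¬p) holds there. If p is false, (u ∧ q) ∨ (¬r → ¬p) reduces to true regardless of the other variables. Either way (u ∧ q) ∨ (¬r → ¬p) holds.

(→) This fails. Under p = F, u = F, q = F, r = F, the left side is true but the right side is false.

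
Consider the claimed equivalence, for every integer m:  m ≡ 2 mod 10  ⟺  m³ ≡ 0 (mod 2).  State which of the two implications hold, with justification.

Converse. This fails: take m = 0. Then 0³ = 0 ≡ 0 (mod 2), yet 0 ≡ 0 (mod 10), not 2.

Forward direction. Suppose m ≡ 2 (mod 10). Then m³ ≡ 2³ = 8 (mod 10), and since 2 ∣ 10, also m³ ≡ 0 (mod 2).

Only the forward direction holds.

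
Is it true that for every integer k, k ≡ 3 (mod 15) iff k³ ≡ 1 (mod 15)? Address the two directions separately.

(⇒) This fails: take k = 3. Then 3 ≡ 3 (mod 15), but 3³ = 27 ≡ 12 (mod 15), not 1.

(⇐) This fails: take k = 1. Then 1³ = 1 ≡ 1 (mod 15), yet 1 ≡ 1 (mod 15), not 3.

Neither implication holds.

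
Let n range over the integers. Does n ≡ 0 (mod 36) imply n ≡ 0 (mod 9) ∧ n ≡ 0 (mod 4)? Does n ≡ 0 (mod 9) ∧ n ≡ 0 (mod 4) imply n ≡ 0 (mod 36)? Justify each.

The biconditional holds.

(→) Suppose n ≡ 0 (mod 36); write n = 36j + 0. Since 9 ∣ 36, reducing mod 9 gives n ≡ 0 (mod 9); since 4 ∣ 36, reducing mod 4 gives n ≡ 0 (mod 4).

(←) Conversely, if n ≡ 0 (mod 9) and n ≡ 0 (mod 4), then by the Chinese remainder theorem n ≡ 0 (mod 36). This is exactly n ≡ 0 (mod 36).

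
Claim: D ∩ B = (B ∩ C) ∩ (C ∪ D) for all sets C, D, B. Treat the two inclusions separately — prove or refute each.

(⊆) This inclusion fails. Take C = ∅, D = {1}, B = {1}; then 1 ∈ D ∩ B but 1 ∉ (B ∩ C) ∩ (C ∪ D).

(⊇) This inclusion fails. Take C = {1}, D = ∅, B = {1}; then 1 ∈ (B ∩ C) ∩ (C ∪ D) but 1 ∉ D ∩ B.

(⊆) fails and (⊇) fails.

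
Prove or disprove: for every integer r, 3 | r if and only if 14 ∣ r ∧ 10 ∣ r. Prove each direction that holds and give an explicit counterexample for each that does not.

Neither direction holds.

(→) This fails: take r = 3. Certainly 3 ∣ 3, but 14 ∤ 3.

(←) This fails: take r = 70. Both 14 ∣ 70 and 10 ∣ 70, yet 70 is not a multiple of 3 (since 70 = 23·3 + 1), so 3 ∤ 70.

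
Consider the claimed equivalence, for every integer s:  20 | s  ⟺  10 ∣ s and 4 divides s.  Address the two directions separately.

Converse. Suppose 10 ∣ s and 4 ∣ s. Any common multiple of 10 and 4 is a multiple of their lcm; here lcm(10, 4) = 10·4/gcd(10, 4) = 40/2 = 20, so 20 ∣ s.

Forward direction. If 20 ∣ s, write s = 20q. Since 20 = 2·10, s = 10·(2q), so 10 ∣ s; and since 20 = 5·4, s = 4·(5q), so 4 ∣ s.

Both directions hold; the statement is true.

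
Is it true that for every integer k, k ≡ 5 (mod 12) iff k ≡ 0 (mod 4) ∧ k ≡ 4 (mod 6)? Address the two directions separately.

Both directions fail.

Forward direction. This fails: k = 5 gives 5 ≡ 5 (mod 12) but 5 ≡ 1 (mod 4), so the conjunction on the right does not hold.

Converse. This fails: k = 4 satisfies both congruences on the right (4 ≡ 0 mod 4 and 4 ≡ 4 mod 6) yet 4 ≡ 4 (mod 12), not 5.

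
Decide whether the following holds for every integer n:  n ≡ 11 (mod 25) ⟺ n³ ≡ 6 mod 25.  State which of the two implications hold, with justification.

[⇒] Suppose n ≡ 11 (mod 25). Write n = 25j + 11. Then (25j + 11)³ = 15625j³ + 20625j² + 9075j + 1331 = 25(625j³ + 825j² + 363j + 53) + 6, so n³ ≡ 6 (mod 25).

[⇐] Conversely, suppose n³ ≡ 6 (mod 25). The only residue r in {0, …, 24} with r³ ≡ 6 (mod 25) is r = 11, so n ≡ 11 (mod 25).

Both directions hold; the statement is true.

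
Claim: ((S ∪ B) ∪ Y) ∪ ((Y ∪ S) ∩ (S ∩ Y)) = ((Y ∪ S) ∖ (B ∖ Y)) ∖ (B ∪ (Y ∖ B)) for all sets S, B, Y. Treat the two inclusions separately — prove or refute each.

(⊆) This inclusion fails. Take S = ∅, B = {1}, Y = ∅; then 1 ∈ ((S ∪ B) ∪ Y) ∪ ((Y ∪ S) ∩ (S ∩ Y)) but 1 ∉ ((Y ∪ S) ∖ (B ∖ Y)) ∖ (B ∪ (Y ∖ B)).

(⊇) Let x ∈ ((Y ∪ S) ∖ (B ∖ Y)) ∖ (B ∪ (Y ∖ B)). Then x ∈ S and x ∉ B, Y, from which x ∈ ((S ∪ B) ∪ Y) ∪ ((Y ∪ S) ∩ (S ∩ Y)).

The sets are not equal: only the reverse inclusion holds.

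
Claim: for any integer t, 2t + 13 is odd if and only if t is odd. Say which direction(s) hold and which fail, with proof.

The forward direction fails; the converse holds.

[⇒] This fails: take t = 4. Then 2t + 13 = 21, which is odd, yet t = 4 is even, not odd.

[⇐] Suppose t is odd. Since 2 is even, 2t is even for every t, so 2t + 13 has the same parity as 13, which is odd. Hence 2t + 13 is odd.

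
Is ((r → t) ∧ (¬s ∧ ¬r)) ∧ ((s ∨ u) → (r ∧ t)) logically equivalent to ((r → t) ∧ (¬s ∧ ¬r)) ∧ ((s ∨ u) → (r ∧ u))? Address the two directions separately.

Equivalent; both directions hold.

Forward direction. Assume the antecedent. If t is true, the antecedent forces (t = T, r = F, u = F, s = F), and the consequent holds there. If t is false, the antecedent forces (t = F, r = F, u = F, s = F), and the consequent holds there. Either way the consequent holds.

Converse. Assume the antecedent. If t is true, the antecedent forces (t = T, r = F, u = F, s = F), and the consequent holds there. If t is false, the antecedent forces (t = F, r = F, u = F, s = F), and the consequent holds there. Either way the consequent holds.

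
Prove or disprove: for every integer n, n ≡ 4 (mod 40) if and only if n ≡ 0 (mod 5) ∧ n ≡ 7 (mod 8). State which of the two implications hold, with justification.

(⇒) fails and (⇐) fails.

(⇒) This fails: n = 4 gives 4 ≡ 4 (mod 40) but 4 ≡ 4 (mod 5), so the conjunction on the right does not hold.

(⇐) This fails: n = 15 satisfies both congruences on the right (15 ≡ 0 mod 5 and 15 ≡ 7 mod 8) yet 15 ≡ 15 (mod 40), not 4.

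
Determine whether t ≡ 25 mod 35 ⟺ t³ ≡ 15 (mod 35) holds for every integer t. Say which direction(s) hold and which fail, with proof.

(⇐) This fails: take t = 15. Then 15³ = 3375 ≡ 15 (mod 35), yet 15 ≡ 15 (mod 35), not 25.

(⇒) Suppose t ≡ 25 mod 35. Write t = 35j + 25. Then (35j + 25)³ = 42875j³ + 91875j² + 65625j + 15625 = 35(1225j³ + 2625j² + 1875j + 446) + 15, so t³ ≡ 15 (mod 35).

The forward direction holds; the converse fails.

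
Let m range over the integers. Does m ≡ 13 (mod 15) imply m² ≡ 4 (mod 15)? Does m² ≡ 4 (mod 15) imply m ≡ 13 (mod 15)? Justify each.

[⇒] Suppose m ≡ 13 (mod 15). Write m = 15j + 13. Then (15j + 13)² = 225j² + 390j + 169 = 15(15j² + 26j + 11) + 4, so m² ≡ 4 (mod 15).

[⇐] This fails: take m = 2. Then 2² = 4 ≡ 4 (mod 15), yet 2 ≡ 2 (mod 15), not 13.

Not equivalent: only (⇒) holds.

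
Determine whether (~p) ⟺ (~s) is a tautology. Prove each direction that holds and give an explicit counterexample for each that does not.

Neither direction holds.

Forward direction. This fails. Under s = T, p = F, the left side is true but the right side is false.

Converse. This fails. Under s = F, p = T, the left side is false but the right side is true.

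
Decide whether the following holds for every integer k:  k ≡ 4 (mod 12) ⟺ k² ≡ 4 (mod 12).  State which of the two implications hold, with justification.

Not equivalent: only (⇒) holds.

(→) Suppose k ≡ 4 (mod 12). Write k = 12j + 4. Then (12j + 4)² = 144j² + 96j + 16 = 12(12j² + 8j + 1) + 4, so k² ≡ 4 (mod 12).

(←) This fails: take k = 2. Then 2² = 4 ≡ 4 (mod 12), yet 2 ≡ 2 (mod 12), not 4.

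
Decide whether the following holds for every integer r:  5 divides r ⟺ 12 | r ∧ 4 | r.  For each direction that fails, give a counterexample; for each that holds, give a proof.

[⇒] This fails: take r = 5. Certainly 5 ∣ 5, but 12 ∤ 5.

[⇐] This fails: take r = 12. Both 12 ∣ 12 and 4 ∣ 12, yet 12 is not a multiple of 5 (since 12 = 2·5 + 2), so 5 ∤ 12.

Both directions fail.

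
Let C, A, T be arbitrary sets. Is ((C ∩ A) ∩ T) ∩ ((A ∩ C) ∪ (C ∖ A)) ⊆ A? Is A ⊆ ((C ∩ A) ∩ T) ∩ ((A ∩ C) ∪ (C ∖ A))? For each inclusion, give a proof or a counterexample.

Only the forward inclusion holds.

(⊆) Let x ∈ ((C ∩ A) ∩ T) ∩ ((A ∩ C) ∪ (C ∖ A)). Then x ∈ C ∩ A ∩ T, from which x ∈ A.

(⊇) This inclusion fails. Take C = ∅, A = {1}, T = ∅; then 1 ∈ A but 1 ∉ ((C ∩ A) ∩ T) ∩ ((A ∩ C) ∪ (C ∖ A)).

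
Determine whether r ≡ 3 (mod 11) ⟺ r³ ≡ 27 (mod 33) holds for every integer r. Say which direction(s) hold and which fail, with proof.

Forward direction. This fails: take r = 14. Then 14 ≡ 3 (mod 11), but 14³ = 2744 ≡ 5 (mod 33), not 27.

Converse. The residues r modulo 33 with r³ ≡ 27 (mod 33) are exactly {3}, and each is ≡ 3 (mod 11).

Not equivalent: only (⇐) holds.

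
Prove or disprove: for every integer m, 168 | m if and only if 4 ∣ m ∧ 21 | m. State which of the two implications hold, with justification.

(⟸) This fails: take m = 84. Both 4 ∣ 84 and 21 ∣ 84, yet 84 is not a multiple of 168 (since 84 = 0·168 + 84), so 168 ∤ 84.

(⟹) If 168 ∣ m, write m = 168q. Since 168 = 42·4, m = 4·(42q), so 4 ∣ m; and since 168 = 8·21, m = 21·(8q), so 21 ∣ m.

Not equivalent: only (⇒) holds.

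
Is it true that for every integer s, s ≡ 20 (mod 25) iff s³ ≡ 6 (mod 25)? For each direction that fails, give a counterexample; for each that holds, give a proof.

(→) This fails: take s = 20. Then 20 ≡ 20 (mod 25), but 20³ = 8000 ≡ 0 (mod 25), not 6.

(←) This fails: take s = 11. Then 11³ = 1331 ≡ 6 (mod 25), yet 11 ≡ 11 (mod 25), not 20.

Neither implication holds.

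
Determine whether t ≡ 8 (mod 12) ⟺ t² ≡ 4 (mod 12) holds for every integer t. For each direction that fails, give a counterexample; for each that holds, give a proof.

(→) Suppose t ≡ 8 (mod 12). Write t = 12j + 8. Then (12j + 8)² = 144j² + 192j + 64 = 12(12j² + 16j + 5) + 4, so t² ≡ 4 (mod 12).

(←) This fails: take t = 2. Then 2² = 4 ≡ 4 (mod 12), yet 2 ≡ 2 (mod 12), not 8.

Only the forward implication holds.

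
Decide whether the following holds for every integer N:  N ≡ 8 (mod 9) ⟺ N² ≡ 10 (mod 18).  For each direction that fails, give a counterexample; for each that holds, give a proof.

Both directions fail.

(⟹) This fails: take N = 17. Then 17 ≡ 8 (mod 9), but 17² = 289 ≡ 1 (mod 18), not 10.

(⟸) This fails: take N = 10. Then 10² = 100 ≡ 10 (mod 18), yet 10 ≡ 1 (mod 9), not 8.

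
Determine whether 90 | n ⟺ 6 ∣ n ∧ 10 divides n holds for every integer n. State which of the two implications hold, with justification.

Converse. This fails: take n = 30. Both 6 ∣ 30 and 10 ∣ 30, yet 30 is not a multiple of 90 (since 30 = 0·90 + 30), so 90 ∤ 30.

Forward direction. If 90 ∣ n, write n = 90q. Since 90 = 15·6, n = 6·(15q), so 6 ∣ n; and since 90 = 9·10, n = 10·(9q), so 10 ∣ n.

Only the forward implication holds.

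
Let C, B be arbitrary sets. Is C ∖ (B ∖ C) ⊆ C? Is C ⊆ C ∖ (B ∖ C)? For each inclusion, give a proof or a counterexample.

The two sets are equal.

(⟹) Let x ∈ C ∖ (B ∖ C). Then either x ∈ C and x ∉ B; or x ∈ C ∩ B. In each case x ∈ C, so C ∖ (B ∖ C) ⊆ C.

(⟸) Let x ∈ C. Then either x ∈ C and x ∉ B; or x ∈ C ∩ B. In each case x ∈ C ∖ (B ∖ C), so C ⊆ C ∖ (B ∖ C).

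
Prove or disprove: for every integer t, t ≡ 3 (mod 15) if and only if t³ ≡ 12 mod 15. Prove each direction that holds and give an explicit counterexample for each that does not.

(⟹) Suppose t ≡ 3 (mod 15). Write t = 15j + 3. Then (15j + 3)³ = 3375j³ + 2025j² + 405j + 27 = 15(225j³ + 135j² + 27j + 1) + 12, so t³ ≡ 12 (mod 15).

(⟸) Conversely, suppose t³ ≡ 12 (mod 15). The only residue r in {0, …, 14} with r³ ≡ 12 (mod 15) is r = 3, so t ≡ 3 (mod 15).

Both directions hold.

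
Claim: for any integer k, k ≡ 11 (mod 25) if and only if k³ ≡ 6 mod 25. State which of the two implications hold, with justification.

Converse. Suppose k³ ≡ 6 (mod 25). The only residue r in {0, …, 24} with r³ ≡ 6 (mod 25) is r = 11, so k ≡ 11 (mod 25).

Forward direction. Suppose k ≡ 11 (mod 25). Write k = 25j + 11. Then (25j + 11)³ = 15625j³ + 20625j² + 9075j + 1331 = 25(625j³ + 825j² + 363j + 53) + 6, so k³ ≡ 6 (mod 25).

The biconditional holds.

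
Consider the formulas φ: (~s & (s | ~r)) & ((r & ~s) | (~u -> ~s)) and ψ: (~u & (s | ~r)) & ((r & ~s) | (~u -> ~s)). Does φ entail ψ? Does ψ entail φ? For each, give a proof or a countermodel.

[⇐] Assume the antecedent. If u is true, the antecedent cannot hold. If u is false, the antecedent forces (u = F, r = F, s = F), and the consequent holds there. Either way the consequent holds.

[⇒] This fails. Under u = T, r = F, s = F, the left side is true but the right side is false.

Not equivalent: only (⇐) holds.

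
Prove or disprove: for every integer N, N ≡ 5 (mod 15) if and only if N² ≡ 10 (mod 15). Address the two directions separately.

(⟹) Suppose N ≡ 5 (mod 15). Write N = 15j + 5. Then (15j + 5)² = 225j² + 150j + 25 = 15(15j² + 10j + 1) + 10, so N² ≡ 10 (mod 15).

(⟸) This fails: take N = 10. Then 10² = 100 ≡ 10 (mod 15), yet 10 ≡ 10 (mod 15), not 5.

Only the forward direction holds.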